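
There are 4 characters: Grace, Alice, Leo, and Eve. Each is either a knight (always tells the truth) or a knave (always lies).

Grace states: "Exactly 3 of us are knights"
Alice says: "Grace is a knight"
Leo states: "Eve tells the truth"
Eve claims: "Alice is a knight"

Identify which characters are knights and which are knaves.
Grace is a knave.
Alice is a knave.
Leo is a knave.
Eve is a knave.

Verification:
- Grace (knave) says "Exactly 3 of us are knights" - this is FALSE (a lie) because there are 0 knights.
- Alice (knave) says "Grace is a knight" - this is FALSE (a lie) because Grace is a knave.
- Leo (knave) says "Eve tells the truth" - this is FALSE (a lie) because Eve is a knave.
- Eve (knave) says "Alice is a knight" - this is FALSE (a lie) because Alice is a knave.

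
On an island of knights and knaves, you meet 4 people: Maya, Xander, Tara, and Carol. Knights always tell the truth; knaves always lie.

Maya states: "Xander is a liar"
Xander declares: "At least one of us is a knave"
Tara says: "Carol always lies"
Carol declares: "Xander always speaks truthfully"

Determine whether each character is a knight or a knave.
Maya is a knave.
Xander is a knight.
Tara is a knave.
Carol is a knight.

Verification:
- Maya (knave) says "Xander is a liar" - this is FALSE (a lie) because Xander is a knight.
- Xander (knight) says "At least one of us is a knave" - this is TRUE because Maya and Tara are knaves.
- Tara (knave) says "Carol always lies" - this is FALSE (a lie) because Carol is a knight.
- Carol (knight) says "Xander always speaks truthfully" - this is TRUE because Xander is a knight.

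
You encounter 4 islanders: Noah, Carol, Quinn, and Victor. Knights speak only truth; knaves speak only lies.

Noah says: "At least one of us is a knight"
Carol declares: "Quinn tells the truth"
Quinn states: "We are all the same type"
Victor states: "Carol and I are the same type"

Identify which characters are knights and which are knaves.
Noah is a knight.
Carol is a knight.
Quinn is a knight.
Victor is a knight.

Verification:
- Noah (knight) says "At least one of us is a knight" - this is TRUE because Noah, Carol, Quinn, and Victor are knights.
- Carol (knight) says "Quinn tells the truth" - this is TRUE because Quinn is a knight.
- Quinn (knight) says "We are all the same type" - this is TRUE because Noah, Carol, Quinn, and Victor are knights.
- Victor (knight) says "Carol and I are the same type" - this is TRUE because Victor is a knight and Carol is a knight.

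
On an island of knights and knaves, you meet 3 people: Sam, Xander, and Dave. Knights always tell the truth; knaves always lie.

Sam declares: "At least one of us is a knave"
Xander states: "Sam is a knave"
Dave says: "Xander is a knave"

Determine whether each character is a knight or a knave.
Sam is a knight.
Xander is a knave.
Dave is a knight.

Verification:
- Sam (knight) says "At least one of us is a knave" - this is TRUE because Xander is a knave.
- Xander (knave) says "Sam is a knave" - this is FALSE (a lie) because Sam is a knight.
- Dave (knight) says "Xander is a knave" - this is TRUE because Xander is a knave.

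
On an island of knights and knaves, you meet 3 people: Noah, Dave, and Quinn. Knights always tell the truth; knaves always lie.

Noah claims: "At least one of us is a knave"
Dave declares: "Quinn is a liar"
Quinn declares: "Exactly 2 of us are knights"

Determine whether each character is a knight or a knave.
Noah is a knight.
Dave is a knave.
Quinn is a knight.

Verification:
- Noah (knight) says "At least one of us is a knave" - this is TRUE because Dave is a knave.
- Dave (knave) says "Quinn is a liar" - this is FALSE (a lie) because Quinn is a knight.
- Quinn (knight) says "Exactly 2 of us are knights" - this is TRUE because there are 2 knights.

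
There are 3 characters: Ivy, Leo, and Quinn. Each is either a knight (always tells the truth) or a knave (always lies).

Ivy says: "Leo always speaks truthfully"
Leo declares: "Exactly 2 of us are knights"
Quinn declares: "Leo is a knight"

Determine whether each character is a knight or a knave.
Ivy is a knave.
Leo is a knave.
Quinn is a knave.

Verification:
- Ivy (knave) says "Leo always speaks truthfully" - this is FALSE (a lie) because Leo is a knave.
- Leo (knave) says "Exactly 2 of us are knights" - this is FALSE (a lie) because there are 0 knights.
- Quinn (knave) says "Leo is a knight" - this is FALSE (a lie) because Leo is a knave.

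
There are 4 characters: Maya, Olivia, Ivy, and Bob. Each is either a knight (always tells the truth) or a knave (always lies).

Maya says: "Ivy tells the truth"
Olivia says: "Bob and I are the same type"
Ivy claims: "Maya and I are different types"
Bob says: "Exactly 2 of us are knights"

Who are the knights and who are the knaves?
Maya is a knave.
Olivia is a knight.
Ivy is a knave.
Bob is a knight.

Verification:
- Maya (knave) says "Ivy tells the truth" - this is FALSE (a lie) because Ivy is a knave.
- Olivia (knight) says "Bob and I are the same type" - this is TRUE because Olivia is a knight and Bob is a knight.
- Ivy (knave) says "Maya and I are different types" - this is FALSE (a lie) because Ivy is a knave and Maya is a knave.
- Bob (knight) says "Exactly 2 of us are knights" - this is TRUE because there are 2 knights.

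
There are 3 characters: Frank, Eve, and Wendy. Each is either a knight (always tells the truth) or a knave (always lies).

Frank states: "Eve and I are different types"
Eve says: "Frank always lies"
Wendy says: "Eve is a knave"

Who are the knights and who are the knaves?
Frank is a knight.
Eve is a knave.
Wendy is a knight.

Verification:
- Frank (knight) says "Eve and I are different types" - this is TRUE because Frank is a knight and Eve is a knave.
- Eve (knave) says "Frank always lies" - this is FALSE (a lie) because Frank is a knight.
- Wendy (knight) says "Eve is a knave" - this is TRUE because Eve is a knave.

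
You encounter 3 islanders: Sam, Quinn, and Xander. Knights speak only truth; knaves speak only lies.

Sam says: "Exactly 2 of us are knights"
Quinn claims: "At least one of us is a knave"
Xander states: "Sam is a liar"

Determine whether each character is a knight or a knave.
Sam is a knight.
Quinn is a knight.
Xander is a knave.

Verification:
- Sam (knight) says "Exactly 2 of us are knights" - this is TRUE because there are 2 knights.
- Quinn (knight) says "At least one of us is a knave" - this is TRUE because Xander is a knave.
- Xander (knave) says "Sam is a liar" - this is FALSE (a lie) because Sam is a knight.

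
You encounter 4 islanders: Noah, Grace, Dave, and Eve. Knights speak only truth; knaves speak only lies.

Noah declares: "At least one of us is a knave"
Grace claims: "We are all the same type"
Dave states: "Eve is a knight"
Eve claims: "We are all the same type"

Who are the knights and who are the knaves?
Noah is a knight.
Grace is a knave.
Dave is a knave.
Eve is a knave.

Verification:
- Noah (knight) says "At least one of us is a knave" - this is TRUE because Grace, Dave, and Eve are knaves.
- Grace (knave) says "We are all the same type" - this is FALSE (a lie) because Noah is a knight and Grace, Dave, and Eve are knaves.
- Dave (knave) says "Eve is a knight" - this is FALSE (a lie) because Eve is a knave.
- Eve (knave) says "We are all the same type" - this is FALSE (a lie) because Noah is a knight and Grace, Dave, and Eve are knaves.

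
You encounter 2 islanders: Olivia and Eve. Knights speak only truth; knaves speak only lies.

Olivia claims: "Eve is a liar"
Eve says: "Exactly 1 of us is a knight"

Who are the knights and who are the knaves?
Olivia is a knave.
Eve is a knight.

Verification:
- Olivia (knave) says "Eve is a liar" - this is FALSE (a lie) because Eve is a knight.
- Eve (knight) says "Exactly 1 of us is a knight" - this is TRUE because there are 1 knights.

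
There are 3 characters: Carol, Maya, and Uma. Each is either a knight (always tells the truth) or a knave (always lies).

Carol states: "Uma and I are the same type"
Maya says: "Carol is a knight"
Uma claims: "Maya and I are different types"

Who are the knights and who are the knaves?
Carol is a knave.
Maya is a knave.
Uma is a knight.

Verification:
- Carol (knave) says "Uma and I are the same type" - this is FALSE (a lie) because Carol is a knave and Uma is a knight.
- Maya (knave) says "Carol is a knight" - this is FALSE (a lie) because Carol is a knave.
- Uma (knight) says "Maya and I are different types" - this is TRUE because Uma is a knight and Maya is a knave.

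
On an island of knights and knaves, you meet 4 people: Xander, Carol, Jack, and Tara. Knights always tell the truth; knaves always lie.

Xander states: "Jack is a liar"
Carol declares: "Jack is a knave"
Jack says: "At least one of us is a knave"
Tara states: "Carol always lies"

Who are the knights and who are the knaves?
Xander is a knave.
Carol is a knave.
Jack is a knight.
Tara is a knight.

Verification:
- Xander (knave) says "Jack is a liar" - this is FALSE (a lie) because Jack is a knight.
- Carol (knave) says "Jack is a knave" - this is FALSE (a lie) because Jack is a knight.
- Jack (knight) says "At least one of us is a knave" - this is TRUE because Xander and Carol are knaves.
- Tara (knight) says "Carol always lies" - this is TRUE because Carol is a knave.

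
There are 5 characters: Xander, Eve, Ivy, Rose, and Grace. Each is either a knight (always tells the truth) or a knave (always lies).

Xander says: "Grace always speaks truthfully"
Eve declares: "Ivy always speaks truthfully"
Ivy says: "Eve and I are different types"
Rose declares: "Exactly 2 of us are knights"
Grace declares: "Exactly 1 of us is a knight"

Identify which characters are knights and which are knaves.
Xander is a knave.
Eve is a knave.
Ivy is a knave.
Rose is a knave.
Grace is a knave.

Verification:
- Xander (knave) says "Grace always speaks truthfully" - this is FALSE (a lie) because Grace is a knave.
- Eve (knave) says "Ivy always speaks truthfully" - this is FALSE (a lie) because Ivy is a knave.
- Ivy (knave) says "Eve and I are different types" - this is FALSE (a lie) because Ivy is a knave and Eve is a knave.
- Rose (knave) says "Exactly 2 of us are knights" - this is FALSE (a lie) because there are 0 knights.
- Grace (knave) says "Exactly 1 of us is a knight" - this is FALSE (a lie) because there are 0 knights.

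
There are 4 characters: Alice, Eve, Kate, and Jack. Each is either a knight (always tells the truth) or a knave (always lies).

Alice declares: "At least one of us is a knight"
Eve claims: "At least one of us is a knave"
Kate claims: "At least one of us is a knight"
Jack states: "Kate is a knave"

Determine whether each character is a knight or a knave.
Alice is a knight.
Eve is a knight.
Kate is a knight.
Jack is a knave.

Verification:
- Alice (knight) says "At least one of us is a knight" - this is TRUE because Alice, Eve, and Kate are knights.
- Eve (knight) says "At least one of us is a knave" - this is TRUE because Jack is a knave.
- Kate (knight) says "At least one of us is a knight" - this is TRUE because Alice, Eve, and Kate are knights.
- Jack (knave) says "Kate is a knave" - this is FALSE (a lie) because Kate is a knight.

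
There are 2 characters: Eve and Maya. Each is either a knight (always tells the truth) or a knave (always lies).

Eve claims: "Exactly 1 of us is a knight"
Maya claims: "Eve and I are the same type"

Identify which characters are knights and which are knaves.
Eve is a knight.
Maya is a knave.

Verification:
- Eve (knight) says "Exactly 1 of us is a knight" - this is TRUE because there are 1 knights.
- Maya (knave) says "Eve and I are the same type" - this is FALSE (a lie) because Maya is a knave and Eve is a knight.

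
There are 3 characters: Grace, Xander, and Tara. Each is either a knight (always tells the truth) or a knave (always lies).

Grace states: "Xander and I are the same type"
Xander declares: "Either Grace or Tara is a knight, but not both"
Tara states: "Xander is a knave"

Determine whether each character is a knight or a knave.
Grace is a knight.
Xander is a knight.
Tara is a knave.

Verification:
- Grace (knight) says "Xander and I are the same type" - this is TRUE because Grace is a knight and Xander is a knight.
- Xander (knight) says "Either Grace or Tara is a knight, but not both" - this is TRUE because Grace is a knight and Tara is a knave.
- Tara (knave) says "Xander is a knave" - this is FALSE (a lie) because Xander is a knight.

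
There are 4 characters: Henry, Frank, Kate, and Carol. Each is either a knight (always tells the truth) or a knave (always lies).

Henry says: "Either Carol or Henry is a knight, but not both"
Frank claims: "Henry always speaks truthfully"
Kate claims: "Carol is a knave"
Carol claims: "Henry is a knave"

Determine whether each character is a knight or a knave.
Henry is a knight.
Frank is a knight.
Kate is a knight.
Carol is a knave.

Verification:
- Henry (knight) says "Either Carol or Henry is a knight, but not both" - this is TRUE because Carol is a knave and Henry is a knight.
- Frank (knight) says "Henry always speaks truthfully" - this is TRUE because Henry is a knight.
- Kate (knight) says "Carol is a knave" - this is TRUE because Carol is a knave.
- Carol (knave) says "Henry is a knave" - this is FALSE (a lie) because Henry is a knight.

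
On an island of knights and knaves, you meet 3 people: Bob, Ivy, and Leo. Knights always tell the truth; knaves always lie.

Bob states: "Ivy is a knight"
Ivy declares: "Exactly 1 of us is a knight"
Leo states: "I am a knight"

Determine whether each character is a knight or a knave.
Bob is a knave.
Ivy is a knave.
Leo is a knave.

Verification:
- Bob (knave) says "Ivy is a knight" - this is FALSE (a lie) because Ivy is a knave.
- Ivy (knave) says "Exactly 1 of us is a knight" - this is FALSE (a lie) because there are 0 knights.
- Leo (knave) says "I am a knight" - this is FALSE (a lie) because Leo is a knave.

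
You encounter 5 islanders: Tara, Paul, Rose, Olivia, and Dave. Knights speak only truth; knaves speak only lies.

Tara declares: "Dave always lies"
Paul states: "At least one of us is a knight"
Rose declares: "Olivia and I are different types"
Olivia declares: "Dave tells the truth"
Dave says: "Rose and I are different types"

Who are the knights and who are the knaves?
Tara is a knight.
Paul is a knight.
Rose is a knave.
Olivia is a knave.
Dave is a knave.

Verification:
- Tara (knight) says "Dave always lies" - this is TRUE because Dave is a knave.
- Paul (knight) says "At least one of us is a knight" - this is TRUE because Tara and Paul are knights.
- Rose (knave) says "Olivia and I are different types" - this is FALSE (a lie) because Rose is a knave and Olivia is a knave.
- Olivia (knave) says "Dave tells the truth" - this is FALSE (a lie) because Dave is a knave.
- Dave (knave) says "Rose and I are different types" - this is FALSE (a lie) because Dave is a knave and Rose is a knave.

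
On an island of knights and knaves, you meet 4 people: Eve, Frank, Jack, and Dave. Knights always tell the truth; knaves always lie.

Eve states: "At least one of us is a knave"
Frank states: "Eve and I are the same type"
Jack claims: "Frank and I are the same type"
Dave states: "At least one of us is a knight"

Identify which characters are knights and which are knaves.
Eve is a knight.
Frank is a knight.
Jack is a knave.
Dave is a knight.

Verification:
- Eve (knight) says "At least one of us is a knave" - this is TRUE because Jack is a knave.
- Frank (knight) says "Eve and I are the same type" - this is TRUE because Frank is a knight and Eve is a knight.
- Jack (knave) says "Frank and I are the same type" - this is FALSE (a lie) because Jack is a knave and Frank is a knight.
- Dave (knight) says "At least one of us is a knight" - this is TRUE because Eve, Frank, and Dave are knights.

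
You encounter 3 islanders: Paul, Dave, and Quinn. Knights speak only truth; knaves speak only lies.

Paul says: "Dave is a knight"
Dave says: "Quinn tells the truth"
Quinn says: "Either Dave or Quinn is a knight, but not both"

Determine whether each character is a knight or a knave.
Paul is a knave.
Dave is a knave.
Quinn is a knave.

Verification:
- Paul (knave) says "Dave is a knight" - this is FALSE (a lie) because Dave is a knave.
- Dave (knave) says "Quinn tells the truth" - this is FALSE (a lie) because Quinn is a knave.
- Quinn (knave) says "Either Dave or Quinn is a knight, but not both" - this is FALSE (a lie) because Dave is a knave and Quinn is a knave.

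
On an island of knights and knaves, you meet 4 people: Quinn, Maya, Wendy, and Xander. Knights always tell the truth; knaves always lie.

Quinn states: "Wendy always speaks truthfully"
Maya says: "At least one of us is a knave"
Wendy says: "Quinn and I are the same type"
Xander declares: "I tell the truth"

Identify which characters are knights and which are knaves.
Quinn is a knight.
Maya is a knight.
Wendy is a knight.
Xander is a knave.

Verification:
- Quinn (knight) says "Wendy always speaks truthfully" - this is TRUE because Wendy is a knight.
- Maya (knight) says "At least one of us is a knave" - this is TRUE because Xander is a knave.
- Wendy (knight) says "Quinn and I are the same type" - this is TRUE because Wendy is a knight and Quinn is a knight.
- Xander (knave) says "I tell the truth" - this is FALSE (a lie) because Xander is a knave.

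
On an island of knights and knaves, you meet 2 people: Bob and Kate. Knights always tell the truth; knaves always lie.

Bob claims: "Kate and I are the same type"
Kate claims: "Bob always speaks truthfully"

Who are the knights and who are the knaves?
Bob is a knight.
Kate is a knight.

Verification:
- Bob (knight) says "Kate and I are the same type" - this is TRUE because Bob is a knight and Kate is a knight.
- Kate (knight) says "Bob always speaks truthfully" - this is TRUE because Bob is a knight.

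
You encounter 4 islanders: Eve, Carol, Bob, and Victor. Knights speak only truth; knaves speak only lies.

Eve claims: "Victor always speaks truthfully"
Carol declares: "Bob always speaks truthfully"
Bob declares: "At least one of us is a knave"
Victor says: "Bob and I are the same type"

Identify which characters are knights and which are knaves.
Eve is a knave.
Carol is a knight.
Bob is a knight.
Victor is a knave.

Verification:
- Eve (knave) says "Victor always speaks truthfully" - this is FALSE (a lie) because Victor is a knave.
- Carol (knight) says "Bob always speaks truthfully" - this is TRUE because Bob is a knight.
- Bob (knight) says "At least one of us is a knave" - this is TRUE because Eve and Victor are knaves.
- Victor (knave) says "Bob and I are the same type" - this is FALSE (a lie) because Victor is a knave and Bob is a knight.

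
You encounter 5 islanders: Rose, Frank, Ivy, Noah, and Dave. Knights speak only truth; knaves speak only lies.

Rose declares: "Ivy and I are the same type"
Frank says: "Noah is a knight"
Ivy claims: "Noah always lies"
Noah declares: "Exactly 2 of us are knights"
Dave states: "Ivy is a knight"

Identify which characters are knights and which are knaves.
Rose is a knight.
Frank is a knave.
Ivy is a knight.
Noah is a knave.
Dave is a knight.

Verification:
- Rose (knight) says "Ivy and I are the same type" - this is TRUE because Rose is a knight and Ivy is a knight.
- Frank (knave) says "Noah is a knight" - this is FALSE (a lie) because Noah is a knave.
- Ivy (knight) says "Noah always lies" - this is TRUE because Noah is a knave.
- Noah (knave) says "Exactly 2 of us are knights" - this is FALSE (a lie) because there are 3 knights.
- Dave (knight) says "Ivy is a knight" - this is TRUE because Ivy is a knight.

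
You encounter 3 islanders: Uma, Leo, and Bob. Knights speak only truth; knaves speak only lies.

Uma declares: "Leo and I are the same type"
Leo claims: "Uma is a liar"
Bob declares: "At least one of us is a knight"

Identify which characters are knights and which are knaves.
Uma is a knave.
Leo is a knight.
Bob is a knight.

Verification:
- Uma (knave) says "Leo and I are the same type" - this is FALSE (a lie) because Uma is a knave and Leo is a knight.
- Leo (knight) says "Uma is a liar" - this is TRUE because Uma is a knave.
- Bob (knight) says "At least one of us is a knight" - this is TRUE because Leo and Bob are knights.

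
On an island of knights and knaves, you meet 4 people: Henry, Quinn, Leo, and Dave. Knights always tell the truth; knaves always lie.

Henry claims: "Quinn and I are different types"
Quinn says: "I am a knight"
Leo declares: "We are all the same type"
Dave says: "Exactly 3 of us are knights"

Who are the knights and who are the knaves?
Henry is a knight.
Quinn is a knave.
Leo is a knave.
Dave is a knave.

Verification:
- Henry (knight) says "Quinn and I are different types" - this is TRUE because Henry is a knight and Quinn is a knave.
- Quinn (knave) says "I am a knight" - this is FALSE (a lie) because Quinn is a knave.
- Leo (knave) says "We are all the same type" - this is FALSE (a lie) because Henry is a knight and Quinn, Leo, and Dave are knaves.
- Dave (knave) says "Exactly 3 of us are knights" - this is FALSE (a lie) because there are 1 knights.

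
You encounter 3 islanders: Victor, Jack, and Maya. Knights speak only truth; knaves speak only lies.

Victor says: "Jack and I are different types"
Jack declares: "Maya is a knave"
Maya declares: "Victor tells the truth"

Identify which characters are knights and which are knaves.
Victor is a knight.
Jack is a knave.
Maya is a knight.

Verification:
- Victor (knight) says "Jack and I are different types" - this is TRUE because Victor is a knight and Jack is a knave.
- Jack (knave) says "Maya is a knave" - this is FALSE (a lie) because Maya is a knight.
- Maya (knight) says "Victor tells the truth" - this is TRUE because Victor is a knight.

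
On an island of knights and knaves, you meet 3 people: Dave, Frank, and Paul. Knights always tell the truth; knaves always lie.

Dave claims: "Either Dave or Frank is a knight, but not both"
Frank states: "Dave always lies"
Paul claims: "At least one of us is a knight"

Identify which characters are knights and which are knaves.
Dave is a knight.
Frank is a knave.
Paul is a knight.

Verification:
- Dave (knight) says "Either Dave or Frank is a knight, but not both" - this is TRUE because Dave is a knight and Frank is a knave.
- Frank (knave) says "Dave always lies" - this is FALSE (a lie) because Dave is a knight.
- Paul (knight) says "At least one of us is a knight" - this is TRUE because Dave and Paul are knights.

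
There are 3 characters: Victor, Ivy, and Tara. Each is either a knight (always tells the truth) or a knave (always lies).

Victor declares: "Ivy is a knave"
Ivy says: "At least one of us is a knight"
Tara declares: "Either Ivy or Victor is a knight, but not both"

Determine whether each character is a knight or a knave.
Victor is a knave.
Ivy is a knight.
Tara is a knight.

Verification:
- Victor (knave) says "Ivy is a knave" - this is FALSE (a lie) because Ivy is a knight.
- Ivy (knight) says "At least one of us is a knight" - this is TRUE because Ivy and Tara are knights.
- Tara (knight) says "Either Ivy or Victor is a knight, but not both" - this is TRUE because Ivy is a knight and Victor is a knave.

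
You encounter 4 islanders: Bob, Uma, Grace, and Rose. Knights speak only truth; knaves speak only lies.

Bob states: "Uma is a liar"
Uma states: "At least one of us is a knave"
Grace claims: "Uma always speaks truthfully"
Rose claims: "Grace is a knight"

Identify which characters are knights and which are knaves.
Bob is a knave.
Uma is a knight.
Grace is a knight.
Rose is a knight.

Verification:
- Bob (knave) says "Uma is a liar" - this is FALSE (a lie) because Uma is a knight.
- Uma (knight) says "At least one of us is a knave" - this is TRUE because Bob is a knave.
- Grace (knight) says "Uma always speaks truthfully" - this is TRUE because Uma is a knight.
- Rose (knight) says "Grace is a knight" - this is TRUE because Grace is a knight.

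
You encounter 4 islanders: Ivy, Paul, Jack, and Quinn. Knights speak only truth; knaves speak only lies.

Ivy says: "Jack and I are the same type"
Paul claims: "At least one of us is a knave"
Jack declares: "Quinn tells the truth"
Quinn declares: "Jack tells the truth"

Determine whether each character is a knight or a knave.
Ivy is a knave.
Paul is a knight.
Jack is a knight.
Quinn is a knight.

Verification:
- Ivy (knave) says "Jack and I are the same type" - this is FALSE (a lie) because Ivy is a knave and Jack is a knight.
- Paul (knight) says "At least one of us is a knave" - this is TRUE because Ivy is a knave.
- Jack (knight) says "Quinn tells the truth" - this is TRUE because Quinn is a knight.
- Quinn (knight) says "Jack tells the truth" - this is TRUE because Jack is a knight.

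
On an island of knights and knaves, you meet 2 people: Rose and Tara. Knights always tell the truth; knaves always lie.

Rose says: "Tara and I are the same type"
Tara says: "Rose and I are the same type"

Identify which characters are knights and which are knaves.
Rose is a knight.
Tara is a knight.

Verification:
- Rose (knight) says "Tara and I are the same type" - this is TRUE because Rose is a knight and Tara is a knight.
- Tara (knight) says "Rose and I are the same type" - this is TRUE because Tara is a knight and Rose is a knight.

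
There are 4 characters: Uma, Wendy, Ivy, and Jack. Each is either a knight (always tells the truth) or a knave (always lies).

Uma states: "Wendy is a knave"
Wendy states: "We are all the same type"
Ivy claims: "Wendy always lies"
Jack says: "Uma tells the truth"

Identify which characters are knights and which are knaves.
Uma is a knight.
Wendy is a knave.
Ivy is a knight.
Jack is a knight.

Verification:
- Uma (knight) says "Wendy is a knave" - this is TRUE because Wendy is a knave.
- Wendy (knave) says "We are all the same type" - this is FALSE (a lie) because Uma, Ivy, and Jack are knights and Wendy is a knave.
- Ivy (knight) says "Wendy always lies" - this is TRUE because Wendy is a knave.
- Jack (knight) says "Uma tells the truth" - this is TRUE because Uma is a knight.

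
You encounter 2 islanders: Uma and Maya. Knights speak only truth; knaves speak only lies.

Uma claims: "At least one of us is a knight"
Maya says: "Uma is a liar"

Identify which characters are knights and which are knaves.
Uma is a knight.
Maya is a knave.

Verification:
- Uma (knight) says "At least one of us is a knight" - this is TRUE because Uma is a knight.
- Maya (knave) says "Uma is a liar" - this is FALSE (a lie) because Uma is a knight.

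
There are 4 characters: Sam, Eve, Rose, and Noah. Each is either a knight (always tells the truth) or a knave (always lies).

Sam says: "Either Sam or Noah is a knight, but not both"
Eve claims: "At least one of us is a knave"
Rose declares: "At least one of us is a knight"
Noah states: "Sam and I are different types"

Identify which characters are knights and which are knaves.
Sam is a knave.
Eve is a knight.
Rose is a knight.
Noah is a knave.

Verification:
- Sam (knave) says "Either Sam or Noah is a knight, but not both" - this is FALSE (a lie) because Sam is a knave and Noah is a knave.
- Eve (knight) says "At least one of us is a knave" - this is TRUE because Sam and Noah are knaves.
- Rose (knight) says "At least one of us is a knight" - this is TRUE because Eve and Rose are knights.
- Noah (knave) says "Sam and I are different types" - this is FALSE (a lie) because Noah is a knave and Sam is a knave.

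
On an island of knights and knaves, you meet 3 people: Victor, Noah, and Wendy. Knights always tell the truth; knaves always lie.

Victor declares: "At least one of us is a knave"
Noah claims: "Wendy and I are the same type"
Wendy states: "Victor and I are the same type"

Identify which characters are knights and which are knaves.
Victor is a knight.
Noah is a knave.
Wendy is a knight.

Verification:
- Victor (knight) says "At least one of us is a knave" - this is TRUE because Noah is a knave.
- Noah (knave) says "Wendy and I are the same type" - this is FALSE (a lie) because Noah is a knave and Wendy is a knight.
- Wendy (knight) says "Victor and I are the same type" - this is TRUE because Wendy is a knight and Victor is a knight.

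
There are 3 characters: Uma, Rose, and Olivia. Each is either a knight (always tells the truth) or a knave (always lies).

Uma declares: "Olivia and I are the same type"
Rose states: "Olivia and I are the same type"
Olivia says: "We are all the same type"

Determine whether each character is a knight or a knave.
Uma is a knight.
Rose is a knight.
Olivia is a knight.

Verification:
- Uma (knight) says "Olivia and I are the same type" - this is TRUE because Uma is a knight and Olivia is a knight.
- Rose (knight) says "Olivia and I are the same type" - this is TRUE because Rose is a knight and Olivia is a knight.
- Olivia (knight) says "We are all the same type" - this is TRUE because Uma, Rose, and Olivia are knights.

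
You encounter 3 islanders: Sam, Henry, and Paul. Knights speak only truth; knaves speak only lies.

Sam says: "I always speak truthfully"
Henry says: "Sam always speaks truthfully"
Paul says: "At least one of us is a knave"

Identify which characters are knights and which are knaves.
Sam is a knave.
Henry is a knave.
Paul is a knight.

Verification:
- Sam (knave) says "I always speak truthfully" - this is FALSE (a lie) because Sam is a knave.
- Henry (knave) says "Sam always speaks truthfully" - this is FALSE (a lie) because Sam is a knave.
- Paul (knight) says "At least one of us is a knave" - this is TRUE because Sam and Henry are knaves.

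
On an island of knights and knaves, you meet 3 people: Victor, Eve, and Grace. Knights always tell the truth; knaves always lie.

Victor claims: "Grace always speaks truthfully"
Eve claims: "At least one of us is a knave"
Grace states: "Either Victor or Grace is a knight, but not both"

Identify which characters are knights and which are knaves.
Victor is a knave.
Eve is a knight.
Grace is a knave.

Verification:
- Victor (knave) says "Grace always speaks truthfully" - this is FALSE (a lie) because Grace is a knave.
- Eve (knight) says "At least one of us is a knave" - this is TRUE because Victor and Grace are knaves.
- Grace (knave) says "Either Victor or Grace is a knight, but not both" - this is FALSE (a lie) because Victor is a knave and Grace is a knave.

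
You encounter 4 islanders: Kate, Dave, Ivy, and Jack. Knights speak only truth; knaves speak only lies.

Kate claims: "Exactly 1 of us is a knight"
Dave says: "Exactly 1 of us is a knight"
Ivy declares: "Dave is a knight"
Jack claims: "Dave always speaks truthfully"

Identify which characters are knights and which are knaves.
Kate is a knave.
Dave is a knave.
Ivy is a knave.
Jack is a knave.

Verification:
- Kate (knave) says "Exactly 1 of us is a knight" - this is FALSE (a lie) because there are 0 knights.
- Dave (knave) says "Exactly 1 of us is a knight" - this is FALSE (a lie) because there are 0 knights.
- Ivy (knave) says "Dave is a knight" - this is FALSE (a lie) because Dave is a knave.
- Jack (knave) says "Dave always speaks truthfully" - this is FALSE (a lie) because Dave is a knave.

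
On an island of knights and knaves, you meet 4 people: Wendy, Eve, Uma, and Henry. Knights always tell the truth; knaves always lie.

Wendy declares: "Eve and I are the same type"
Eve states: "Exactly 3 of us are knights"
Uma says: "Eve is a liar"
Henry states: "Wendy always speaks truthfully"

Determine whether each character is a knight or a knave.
Wendy is a knight.
Eve is a knight.
Uma is a knave.
Henry is a knight.

Verification:
- Wendy (knight) says "Eve and I are the same type" - this is TRUE because Wendy is a knight and Eve is a knight.
- Eve (knight) says "Exactly 3 of us are knights" - this is TRUE because there are 3 knights.
- Uma (knave) says "Eve is a liar" - this is FALSE (a lie) because Eve is a knight.
- Henry (knight) says "Wendy always speaks truthfully" - this is TRUE because Wendy is a knight.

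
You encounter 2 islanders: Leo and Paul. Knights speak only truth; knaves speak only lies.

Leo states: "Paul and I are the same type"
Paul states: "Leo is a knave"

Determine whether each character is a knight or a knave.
Leo is a knave.
Paul is a knight.

Verification:
- Leo (knave) says "Paul and I are the same type" - this is FALSE (a lie) because Leo is a knave and Paul is a knight.
- Paul (knight) says "Leo is a knave" - this is TRUE because Leo is a knave.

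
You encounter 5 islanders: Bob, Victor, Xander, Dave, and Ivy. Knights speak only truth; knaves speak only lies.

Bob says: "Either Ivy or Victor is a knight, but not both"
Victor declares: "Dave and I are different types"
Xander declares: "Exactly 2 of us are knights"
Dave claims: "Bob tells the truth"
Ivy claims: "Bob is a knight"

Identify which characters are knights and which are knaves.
Bob is a knave.
Victor is a knave.
Xander is a knave.
Dave is a knave.
Ivy is a knave.

Verification:
- Bob (knave) says "Either Ivy or Victor is a knight, but not both" - this is FALSE (a lie) because Ivy is a knave and Victor is a knave.
- Victor (knave) says "Dave and I are different types" - this is FALSE (a lie) because Victor is a knave and Dave is a knave.
- Xander (knave) says "Exactly 2 of us are knights" - this is FALSE (a lie) because there are 0 knights.
- Dave (knave) says "Bob tells the truth" - this is FALSE (a lie) because Bob is a knave.
- Ivy (knave) says "Bob is a knight" - this is FALSE (a lie) because Bob is a knave.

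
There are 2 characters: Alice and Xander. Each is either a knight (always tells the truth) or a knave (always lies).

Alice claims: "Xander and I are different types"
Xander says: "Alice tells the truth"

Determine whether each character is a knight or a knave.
Alice is a knave.
Xander is a knave.

Verification:
- Alice (knave) says "Xander and I are different types" - this is FALSE (a lie) because Alice is a knave and Xander is a knave.
- Xander (knave) says "Alice tells the truth" - this is FALSE (a lie) because Alice is a knave.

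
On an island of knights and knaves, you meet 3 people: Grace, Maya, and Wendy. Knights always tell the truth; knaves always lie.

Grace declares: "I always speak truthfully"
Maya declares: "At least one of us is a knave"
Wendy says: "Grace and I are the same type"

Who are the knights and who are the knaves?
Grace is a knight.
Maya is a knight.
Wendy is a knave.

Verification:
- Grace (knight) says "I always speak truthfully" - this is TRUE because Grace is a knight.
- Maya (knight) says "At least one of us is a knave" - this is TRUE because Wendy is a knave.
- Wendy (knave) says "Grace and I are the same type" - this is FALSE (a lie) because Wendy is a knave and Grace is a knight.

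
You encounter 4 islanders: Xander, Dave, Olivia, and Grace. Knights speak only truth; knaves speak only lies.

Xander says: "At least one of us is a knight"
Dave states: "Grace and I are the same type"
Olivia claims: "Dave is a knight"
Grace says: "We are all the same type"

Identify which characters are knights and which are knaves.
Xander is a knight.
Dave is a knight.
Olivia is a knight.
Grace is a knight.

Verification:
- Xander (knight) says "At least one of us is a knight" - this is TRUE because Xander, Dave, Olivia, and Grace are knights.
- Dave (knight) says "Grace and I are the same type" - this is TRUE because Dave is a knight and Grace is a knight.
- Olivia (knight) says "Dave is a knight" - this is TRUE because Dave is a knight.
- Grace (knight) says "We are all the same type" - this is TRUE because Xander, Dave, Olivia, and Grace are knights.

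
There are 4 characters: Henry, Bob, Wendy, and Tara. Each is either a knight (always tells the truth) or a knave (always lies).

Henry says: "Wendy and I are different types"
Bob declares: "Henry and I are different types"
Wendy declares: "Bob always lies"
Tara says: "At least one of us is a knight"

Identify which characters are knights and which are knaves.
Henry is a knave.
Bob is a knight.
Wendy is a knave.
Tara is a knight.

Verification:
- Henry (knave) says "Wendy and I are different types" - this is FALSE (a lie) because Henry is a knave and Wendy is a knave.
- Bob (knight) says "Henry and I are different types" - this is TRUE because Bob is a knight and Henry is a knave.
- Wendy (knave) says "Bob always lies" - this is FALSE (a lie) because Bob is a knight.
- Tara (knight) says "At least one of us is a knight" - this is TRUE because Bob and Tara are knights.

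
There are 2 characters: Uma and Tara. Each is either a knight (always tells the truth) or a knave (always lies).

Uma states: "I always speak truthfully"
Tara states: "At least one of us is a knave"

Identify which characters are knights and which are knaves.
Uma is a knave.
Tara is a knight.

Verification:
- Uma (knave) says "I always speak truthfully" - this is FALSE (a lie) because Uma is a knave.
- Tara (knight) says "At least one of us is a knave" - this is TRUE because Uma is a knave.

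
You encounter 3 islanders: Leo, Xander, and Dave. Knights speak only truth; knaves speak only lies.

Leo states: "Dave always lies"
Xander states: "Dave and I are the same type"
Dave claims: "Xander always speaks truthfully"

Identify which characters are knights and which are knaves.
Leo is a knave.
Xander is a knight.
Dave is a knight.

Verification:
- Leo (knave) says "Dave always lies" - this is FALSE (a lie) because Dave is a knight.
- Xander (knight) says "Dave and I are the same type" - this is TRUE because Xander is a knight and Dave is a knight.
- Dave (knight) says "Xander always speaks truthfully" - this is TRUE because Xander is a knight.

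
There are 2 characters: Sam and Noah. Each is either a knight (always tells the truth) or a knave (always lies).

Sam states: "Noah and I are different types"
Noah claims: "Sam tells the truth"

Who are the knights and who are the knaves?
Sam is a knave.
Noah is a knave.

Verification:
- Sam (knave) says "Noah and I are different types" - this is FALSE (a lie) because Sam is a knave and Noah is a knave.
- Noah (knave) says "Sam tells the truth" - this is FALSE (a lie) because Sam is a knave.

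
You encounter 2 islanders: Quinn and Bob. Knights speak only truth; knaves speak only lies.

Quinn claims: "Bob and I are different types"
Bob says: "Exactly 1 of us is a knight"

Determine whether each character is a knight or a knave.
Quinn is a knave.
Bob is a knave.

Verification:
- Quinn (knave) says "Bob and I are different types" - this is FALSE (a lie) because Quinn is a knave and Bob is a knave.
- Bob (knave) says "Exactly 1 of us is a knight" - this is FALSE (a lie) because there are 0 knights.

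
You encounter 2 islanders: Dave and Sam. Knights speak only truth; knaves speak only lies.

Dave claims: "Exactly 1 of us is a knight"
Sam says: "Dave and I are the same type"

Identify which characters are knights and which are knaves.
Dave is a knight.
Sam is a knave.

Verification:
- Dave (knight) says "Exactly 1 of us is a knight" - this is TRUE because there are 1 knights.
- Sam (knave) says "Dave and I are the same type" - this is FALSE (a lie) because Sam is a knave and Dave is a knight.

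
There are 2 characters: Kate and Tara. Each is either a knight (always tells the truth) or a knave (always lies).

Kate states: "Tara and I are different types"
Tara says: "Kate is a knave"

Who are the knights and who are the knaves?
Kate is a knight.
Tara is a knave.

Verification:
- Kate (knight) says "Tara and I are different types" - this is TRUE because Kate is a knight and Tara is a knave.
- Tara (knave) says "Kate is a knave" - this is FALSE (a lie) because Kate is a knight.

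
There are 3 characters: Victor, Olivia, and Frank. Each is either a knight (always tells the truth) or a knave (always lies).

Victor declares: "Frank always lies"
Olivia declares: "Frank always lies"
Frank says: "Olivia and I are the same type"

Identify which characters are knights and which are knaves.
Victor is a knight.
Olivia is a knight.
Frank is a knave.

Verification:
- Victor (knight) says "Frank always lies" - this is TRUE because Frank is a knave.
- Olivia (knight) says "Frank always lies" - this is TRUE because Frank is a knave.
- Frank (knave) says "Olivia and I are the same type" - this is FALSE (a lie) because Frank is a knave and Olivia is a knight.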